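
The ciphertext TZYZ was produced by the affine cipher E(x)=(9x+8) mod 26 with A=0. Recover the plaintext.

The inverse of 9 mod 26 is 3, since 9·3=27≡1. Apply D(y)=3·(y−8) mod 26:
T(19): 3·(19−8)=33≡7 → H
Z(25): 3·(25−8)=51≡25 → Z
Y(24): 3·(24−8)=48≡22 → W
Z(25): 3·(25−8)=51≡25 → Z

HZWZ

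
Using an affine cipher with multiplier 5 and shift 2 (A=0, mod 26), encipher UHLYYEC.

YLFSSWM

U(20): 5·20+2=102≡24 → Y
H(7): 5·7+2=37≡11 → L
L(11): 5·11+2=57≡5 → F
Y(24): 5·24+2=122≡18 → S
Y(24): 5·24+2=122≡18 → S
E(4): 5·4+2=22 → W
C(2): 5·2+2=12 → M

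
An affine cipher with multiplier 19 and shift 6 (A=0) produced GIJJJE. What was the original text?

AWHHHE

The inverse of 19 mod 26 is 11, since 19·11=209≡1. Apply D(y)=11·(y−6) mod 26:
G(6): 11·(6−6)=0 → A
I(8): 11·(8−6)=22 → W
J(9): 11·(9−6)=33≡7 → H
J(9): 11·(9−6)=33≡7 → H
J(9): 11·(9−6)=33≡7 → H
E(4): 11·(4−6)=-22≡4 → E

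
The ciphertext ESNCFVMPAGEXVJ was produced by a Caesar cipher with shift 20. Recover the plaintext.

KYTILBSVGMKDBP

E(4): 4−20=-16≡10 → K
S(18): 18−20=-2≡24 → Y
N(13): 13−20=-7≡19 → T
C(2): 2−20=-18≡8 → I
F(5): 5−20=-15≡11 → L
V(21): 21−20=1 → B
M(12): 12−20=-8≡18 → S
P(15): 15−20=-5≡21 → V
A(0): 0−20=-20≡6 → G
G(6): 6−20=-14≡12 → M
E(4): 4−20=-16≡10 → K
X(23): 23−20=3 → D
V(21): 21−20=1 → B
J(9): 9−20=-11≡15 → P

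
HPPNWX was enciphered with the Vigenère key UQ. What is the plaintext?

NZVXCH

Repeat the key across the ciphertext: UQUQUQ
H(7)−U(20): -13≡13 → N
P(15)−Q(16): -1≡25 → Z
P(15)−U(20): -5≡21 → V
N(13)−Q(16): -3≡23 → X
W(22)−U(20): 2 → C
X(23)−Q(16): 7 → H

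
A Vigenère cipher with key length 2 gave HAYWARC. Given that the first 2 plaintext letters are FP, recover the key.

CL

Subtract each crib letter from the matching ciphertext letter (mod 26):
H(7)−F(5)=2 → C
A(0)−P(15)=-15≡11 → L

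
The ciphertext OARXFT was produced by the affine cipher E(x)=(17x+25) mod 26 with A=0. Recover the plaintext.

The inverse of 17 mod 26 is 23, since 17·23=391≡1. Apply D(y)=23·(y−25) mod 26:
O(14): 23·(14−25)=-253≡7 → H
A(0): 23·(0−25)=-575≡23 → X
R(17): 23·(17−25)=-184≡24 → Y
X(23): 23·(23−25)=-46≡6 → G
F(5): 23·(5−25)=-460≡8 → I
T(19): 23·(19−25)=-138≡18 → S

HXYGIS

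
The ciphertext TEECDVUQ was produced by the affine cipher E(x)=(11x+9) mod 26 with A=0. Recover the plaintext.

IJJXQUBD

The inverse of 11 mod 26 is 19, since 11·19=209≡1. Apply D(y)=19·(y−9) mod 26:
T(19): 19·(19−9)=190≡8 → I
E(4): 19·(4−9)=-95≡9 → J
E(4): 19·(4−9)=-95≡9 → J
C(2): 19·(2−9)=-133≡23 → X
D(3): 19·(3−9)=-114≡16 → Q
V(21): 19·(21−9)=228≡20 → U
U(20): 19·(20−9)=209≡1 → B
Q(16): 19·(16−9)=133≡3 → D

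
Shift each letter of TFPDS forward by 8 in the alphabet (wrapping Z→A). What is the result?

BNXLA

T(19): 19+8=27≡1 → B
F(5): 5+8=13 → N
P(15): 15+8=23 → X
D(3): 3+8=11 → L
S(18): 18+8=26≡0 → A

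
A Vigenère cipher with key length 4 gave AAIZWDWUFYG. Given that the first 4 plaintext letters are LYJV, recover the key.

PCZE

Subtract each crib letter from the matching ciphertext letter (mod 26):
A(0)−L(11)=-11≡15 → P
A(0)−Y(24)=-24≡2 → C
I(8)−J(9)=-1≡25 → Z
Z(25)−V(21)=4 → E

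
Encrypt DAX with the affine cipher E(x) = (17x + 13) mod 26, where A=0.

MNO

D(3): 17·3+13=64≡12 → M
A(0): 17·0+13=13 → N
X(23): 17·23+13=404≡14 → O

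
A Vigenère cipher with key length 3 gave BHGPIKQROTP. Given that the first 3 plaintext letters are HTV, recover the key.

UOL

Subtract each crib letter from the matching ciphertext letter (mod 26):
B(1)−H(7)=-6≡20 → U
H(7)−T(19)=-12≡14 → O
G(6)−V(21)=-15≡11 → L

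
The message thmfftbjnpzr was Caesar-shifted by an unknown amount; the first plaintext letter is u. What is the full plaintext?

uingguckoqas

From the crib: t(19)−u(20)=-1≡25, so the shift is 25.
Subtract 25 from each ciphertext letter:
t(19): 19−25=-6≡20 → u
h(7): 7−25=-18≡8 → i
m(12): 12−25=-13≡13 → n
f(5): 5−25=-20≡6 → g
f(5): 5−25=-20≡6 → g
t(19): 19−25=-6≡20 → u
b(1): 1−25=-24≡2 → c
j(9): 9−25=-16≡10 → k
n(13): 13−25=-12≡14 → o
p(15): 15−25=-10≡16 → q
z(25): 25−25=0 → a
r(17): 17−25=-8≡18 → s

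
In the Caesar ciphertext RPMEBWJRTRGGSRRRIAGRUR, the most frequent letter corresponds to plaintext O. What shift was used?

The most frequent ciphertext letter is R (appears 8 times).
R is position 17; O is position 14.
Shift = 3.

3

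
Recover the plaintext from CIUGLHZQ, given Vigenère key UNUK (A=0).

Repeat the key across the ciphertext: UNUKUNUK
C(2)−U(20): -18≡8 → I
I(8)−N(13): -5≡21 → V
U(20)−U(20): 0 → A
G(6)−K(10): -4≡22 → W
L(11)−U(20): -9≡17 → R
H(7)−N(13): -6≡20 → U
Z(25)−U(20): 5 → F
Q(16)−K(10): 6 → G

IVAWRUFG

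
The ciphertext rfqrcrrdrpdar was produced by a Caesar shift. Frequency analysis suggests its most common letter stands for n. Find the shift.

The most frequent ciphertext letter is r (appears 6 times).
r is position 17; n is position 13.
Shift = 4.

4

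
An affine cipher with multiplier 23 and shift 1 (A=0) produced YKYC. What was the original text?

The inverse of 23 mod 26 is 17, since 23·17=391≡1. Apply D(y)=17·(y−1) mod 26:
Y(24): 17·(24−1)=391≡1 → B
K(10): 17·(10−1)=153≡23 → X
Y(24): 17·(24−1)=391≡1 → B
C(2): 17·(2−1)=17 → R

BXBR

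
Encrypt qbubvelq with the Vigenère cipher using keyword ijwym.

Repeat the key across the message: ijwymijw
q(16)+i(8): 24 → y
b(1)+j(9): 10 → k
u(20)+w(22): 42≡16 → q
b(1)+y(24): 25 → z
v(21)+m(12): 33≡7 → h
e(4)+i(8): 12 → m
l(11)+j(9): 20 → u
q(16)+w(22): 38≡12 → m

ykqzhmum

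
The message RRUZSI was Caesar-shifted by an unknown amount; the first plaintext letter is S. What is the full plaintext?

From the crib: R(17)−S(18)=-1≡25, so the shift is 25.
Subtract 25 from each ciphertext letter:
R(17): 17−25=-8≡18 → S
R(17): 17−25=-8≡18 → S
U(20): 20−25=-5≡21 → V
Z(25): 25−25=0 → A
S(18): 18−25=-7≡19 → T
I(8): 8−25=-17≡9 → J

SSVATJ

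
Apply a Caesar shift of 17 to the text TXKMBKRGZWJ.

T(19): 19+17=36≡10 → K
X(23): 23+17=40≡14 → O
K(10): 10+17=27≡1 → B
M(12): 12+17=29≡3 → D
B(1): 1+17=18 → S
K(10): 10+17=27≡1 → B
R(17): 17+17=34≡8 → I
G(6): 6+17=23 → X
Z(25): 25+17=42≡16 → Q
W(22): 22+17=39≡13 → N
J(9): 9+17=26≡0 → A

KOBDSBIXQNA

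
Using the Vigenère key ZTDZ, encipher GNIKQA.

FGLJPT

Repeat the key across the message: ZTDZZT
G(6)+Z(25): 31≡5 → F
N(13)+T(19): 32≡6 → G
I(8)+D(3): 11 → L
K(10)+Z(25): 35≡9 → J
Q(16)+Z(25): 41≡15 → P
A(0)+T(19): 19 → T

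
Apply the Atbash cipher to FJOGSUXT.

UQLTHFCG

F(5) → U(20)
J(9) → Q(16)
O(14) → L(11)
G(6) → T(19)
S(18) → H(7)
U(20) → F(5)
X(23) → C(2)
T(19) → G(6)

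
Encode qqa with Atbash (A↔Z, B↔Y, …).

q(16) → j(9)
q(16) → j(9)
a(0) → z(25)

jjz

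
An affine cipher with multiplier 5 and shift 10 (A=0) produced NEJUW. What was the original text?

The inverse of 5 mod 26 is 21, since 5·21=105≡1. Apply D(y)=21·(y−10) mod 26:
N(13): 21·(13−10)=63≡11 → L
E(4): 21·(4−10)=-126≡4 → E
J(9): 21·(9−10)=-21≡5 → F
U(20): 21·(20−10)=210≡2 → C
W(22): 21·(22−10)=252≡18 → S

LEFCS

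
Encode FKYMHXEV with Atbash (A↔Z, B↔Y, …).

UPBNSCVE

F(5) → U(20)
K(10) → P(15)
Y(24) → B(1)
M(12) → N(13)
H(7) → S(18)
X(23) → C(2)
E(4) → V(21)
V(21) → E(4)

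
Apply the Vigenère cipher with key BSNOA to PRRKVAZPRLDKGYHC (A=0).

Repeat the key across the message: BSNOABSNOABSNOAB
P(15)+B(1): 16 → Q
R(17)+S(18): 35≡9 → J
R(17)+N(13): 30≡4 → E
K(10)+O(14): 24 → Y
V(21)+A(0): 21 → V
A(0)+B(1): 1 → B
Z(25)+S(18): 43≡17 → R
P(15)+N(13): 28≡2 → C
R(17)+O(14): 31≡5 → F
L(11)+A(0): 11 → L
D(3)+B(1): 4 → E
K(10)+S(18): 28≡2 → C
G(6)+N(13): 19 → T
Y(24)+O(14): 38≡12 → M
H(7)+A(0): 7 → H
C(2)+B(1): 3 → D

QJEYVBRCFLECTMHD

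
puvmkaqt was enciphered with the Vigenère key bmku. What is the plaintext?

Repeat the key across the ciphertext: bmkubmku
p(15)−b(1): 14 → o
u(20)−m(12): 8 → i
v(21)−k(10): 11 → l
m(12)−u(20): -8≡18 → s
k(10)−b(1): 9 → j
a(0)−m(12): -12≡14 → o
q(16)−k(10): 6 → g
t(19)−u(20): -1≡25 → z

oilsjogz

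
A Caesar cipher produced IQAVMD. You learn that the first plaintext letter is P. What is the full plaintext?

PXHCTK

From the crib: I(8)−P(15)=-7≡19, so the shift is 19.
Subtract 19 from each ciphertext letter:
I(8): 8−19=-11≡15 → P
Q(16): 16−19=-3≡23 → X
A(0): 0−19=-19≡7 → H
V(21): 21−19=2 → C
M(12): 12−19=-7≡19 → T
D(3): 3−19=-16≡10 → K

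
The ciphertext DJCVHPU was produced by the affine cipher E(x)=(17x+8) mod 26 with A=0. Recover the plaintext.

PXSNDFQ

The inverse of 17 mod 26 is 23, since 17·23=391≡1. Apply D(y)=23·(y−8) mod 26:
D(3): 23·(3−8)=-115≡15 → P
J(9): 23·(9−8)=23 → X
C(2): 23·(2−8)=-138≡18 → S
V(21): 23·(21−8)=299≡13 → N
H(7): 23·(7−8)=-23≡3 → D
P(15): 23·(15−8)=161≡5 → F
U(20): 23·(20−8)=276≡16 → Q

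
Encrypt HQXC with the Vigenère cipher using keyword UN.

BDRP

Repeat the key across the message: UNUN
H(7)+U(20): 27≡1 → B
Q(16)+N(13): 29≡3 → D
X(23)+U(20): 43≡17 → R
C(2)+N(13): 15 → P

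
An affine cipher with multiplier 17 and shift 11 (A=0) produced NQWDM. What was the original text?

ULTYX

The inverse of 17 mod 26 is 23, since 17·23=391≡1. Apply D(y)=23·(y−11) mod 26:
N(13): 23·(13−11)=46≡20 → U
Q(16): 23·(16−11)=115≡11 → L
W(22): 23·(22−11)=253≡19 → T
D(3): 23·(3−11)=-184≡24 → Y
M(12): 23·(12−11)=23 → X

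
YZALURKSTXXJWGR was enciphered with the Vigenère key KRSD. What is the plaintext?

Repeat the key across the ciphertext: KRSDKRSDKRSDKRS
Y(24)−K(10): 14 → O
Z(25)−R(17): 8 → I
A(0)−S(18): -18≡8 → I
L(11)−D(3): 8 → I
U(20)−K(10): 10 → K
R(17)−R(17): 0 → A
K(10)−S(18): -8≡18 → S
S(18)−D(3): 15 → P
T(19)−K(10): 9 → J
X(23)−R(17): 6 → G
X(23)−S(18): 5 → F
J(9)−D(3): 6 → G
W(22)−K(10): 12 → M
G(6)−R(17): -11≡15 → P
R(17)−S(18): -1≡25 → Z

OIIIKASPJGFGMPZ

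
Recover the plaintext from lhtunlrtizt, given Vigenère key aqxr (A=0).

lrwdnvucijw

Repeat the key across the ciphertext: aqxraqxraqx
l(11)−a(0): 11 → l
h(7)−q(16): -9≡17 → r
t(19)−x(23): -4≡22 → w
u(20)−r(17): 3 → d
n(13)−a(0): 13 → n
l(11)−q(16): -5≡21 → v
r(17)−x(23): -6≡20 → u
t(19)−r(17): 2 → c
i(8)−a(0): 8 → i
z(25)−q(16): 9 → j
t(19)−x(23): -4≡22 → w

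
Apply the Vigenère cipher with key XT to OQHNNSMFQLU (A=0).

LJEGKLJYNER

Repeat the key across the message: XTXTXTXTXTX
O(14)+X(23): 37≡11 → L
Q(16)+T(19): 35≡9 → J
H(7)+X(23): 30≡4 → E
N(13)+T(19): 32≡6 → G
N(13)+X(23): 36≡10 → K
S(18)+T(19): 37≡11 → L
M(12)+X(23): 35≡9 → J
F(5)+T(19): 24 → Y
Q(16)+X(23): 39≡13 → N
L(11)+T(19): 30≡4 → E
U(20)+X(23): 43≡17 → R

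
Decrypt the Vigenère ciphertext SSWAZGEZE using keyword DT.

Repeat the key across the ciphertext: DTDTDTDTD
S(18)−D(3): 15 → P
S(18)−T(19): -1≡25 → Z
W(22)−D(3): 19 → T
A(0)−T(19): -19≡7 → H
Z(25)−D(3): 22 → W
G(6)−T(19): -13≡13 → N
E(4)−D(3): 1 → B
Z(25)−T(19): 6 → G
E(4)−D(3): 1 → B

PZTHWNBGB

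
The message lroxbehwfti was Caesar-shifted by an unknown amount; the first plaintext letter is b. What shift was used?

From the crib: l(11)−b(1)=10, so the shift is 10.

10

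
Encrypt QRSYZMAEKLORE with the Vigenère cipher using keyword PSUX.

Repeat the key across the message: PSUXPSUXPSUXP
Q(16)+P(15): 31≡5 → F
R(17)+S(18): 35≡9 → J
S(18)+U(20): 38≡12 → M
Y(24)+X(23): 47≡21 → V
Z(25)+P(15): 40≡14 → O
M(12)+S(18): 30≡4 → E
A(0)+U(20): 20 → U
E(4)+X(23): 27≡1 → B
K(10)+P(15): 25 → Z
L(11)+S(18): 29≡3 → D
O(14)+U(20): 34≡8 → I
R(17)+X(23): 40≡14 → O
E(4)+P(15): 19 → T

FJMVOEUBZDIOT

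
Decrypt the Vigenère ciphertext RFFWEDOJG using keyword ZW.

Repeat the key across the ciphertext: ZWZWZWZWZ
R(17)−Z(25): -8≡18 → S
F(5)−W(22): -17≡9 → J
F(5)−Z(25): -20≡6 → G
W(22)−W(22): 0 → A
E(4)−Z(25): -21≡5 → F
D(3)−W(22): -19≡7 → H
O(14)−Z(25): -11≡15 → P
J(9)−W(22): -13≡13 → N
G(6)−Z(25): -19≡7 → H

SJGAFHPNH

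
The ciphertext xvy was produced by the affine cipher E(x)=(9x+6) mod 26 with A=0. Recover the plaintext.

ztc

The inverse of 9 mod 26 is 3, since 9·3=27≡1. Apply D(y)=3·(y−6) mod 26:
x(23): 3·(23−6)=51≡25 → z
v(21): 3·(21−6)=45≡19 → t
y(24): 3·(24−6)=54≡2 → c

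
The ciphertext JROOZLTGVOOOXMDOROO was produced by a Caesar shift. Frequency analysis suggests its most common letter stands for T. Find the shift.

The most frequent ciphertext letter is O (appears 8 times).
O is position 14; T is position 19.
Shift = -5≡21.

21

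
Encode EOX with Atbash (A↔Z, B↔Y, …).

E(4) → V(21)
O(14) → L(11)
X(23) → C(2)

VLC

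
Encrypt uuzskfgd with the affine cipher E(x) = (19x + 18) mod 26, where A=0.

u(20): 19·20+18=398≡8 → i
u(20): 19·20+18=398≡8 → i
z(25): 19·25+18=493≡25 → z
s(18): 19·18+18=360≡22 → w
k(10): 19·10+18=208≡0 → a
f(5): 19·5+18=113≡9 → j
g(6): 19·6+18=132≡2 → c
d(3): 19·3+18=75≡23 → x

iizwajcx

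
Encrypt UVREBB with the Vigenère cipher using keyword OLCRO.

Repeat the key across the message: OLCROO
U(20)+O(14): 34≡8 → I
V(21)+L(11): 32≡6 → G
R(17)+C(2): 19 → T
E(4)+R(17): 21 → V
B(1)+O(14): 15 → P
B(1)+O(14): 15 → P

IGTVPP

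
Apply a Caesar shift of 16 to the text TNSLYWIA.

JDIBOMYQ

T(19): 19+16=35≡9 → J
N(13): 13+16=29≡3 → D
S(18): 18+16=34≡8 → I
L(11): 11+16=27≡1 → B
Y(24): 24+16=40≡14 → O
W(22): 22+16=38≡12 → M
I(8): 8+16=24 → Y
A(0): 0+16=16 → Q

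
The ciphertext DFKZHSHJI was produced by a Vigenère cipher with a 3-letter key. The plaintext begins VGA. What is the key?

Subtract each crib letter from the matching ciphertext letter (mod 26):
D(3)−V(21)=-18≡8 → I
F(5)−G(6)=-1≡25 → Z
K(10)−A(0)=10 → K

IZK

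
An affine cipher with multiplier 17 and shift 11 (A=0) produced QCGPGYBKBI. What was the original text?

LBPOPNEDEJ

The inverse of 17 mod 26 is 23, since 17·23=391≡1. Apply D(y)=23·(y−11) mod 26:
Q(16): 23·(16−11)=115≡11 → L
C(2): 23·(2−11)=-207≡1 → B
G(6): 23·(6−11)=-115≡15 → P
P(15): 23·(15−11)=92≡14 → O
G(6): 23·(6−11)=-115≡15 → P
Y(24): 23·(24−11)=299≡13 → N
B(1): 23·(1−11)=-230≡4 → E
K(10): 23·(10−11)=-23≡3 → D
B(1): 23·(1−11)=-230≡4 → E
I(8): 23·(8−11)=-69≡9 → J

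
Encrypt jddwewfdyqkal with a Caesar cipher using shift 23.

gaatbtcavnhxi

j(9): 9+23=32≡6 → g
d(3): 3+23=26≡0 → a
d(3): 3+23=26≡0 → a
w(22): 22+23=45≡19 → t
e(4): 4+23=27≡1 → b
w(22): 22+23=45≡19 → t
f(5): 5+23=28≡2 → c
d(3): 3+23=26≡0 → a
y(24): 24+23=47≡21 → v
q(16): 16+23=39≡13 → n
k(10): 10+23=33≡7 → h
a(0): 0+23=23 → x
l(11): 11+23=34≡8 → i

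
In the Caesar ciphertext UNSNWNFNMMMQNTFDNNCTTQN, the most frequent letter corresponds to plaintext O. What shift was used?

The most frequent ciphertext letter is N (appears 8 times).
N is position 13; O is position 14.
Shift = -1≡25.

25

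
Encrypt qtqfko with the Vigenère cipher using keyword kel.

Repeat the key across the message: kelkel
q(16)+k(10): 26≡0 → a
t(19)+e(4): 23 → x
q(16)+l(11): 27≡1 → b
f(5)+k(10): 15 → p
k(10)+e(4): 14 → o
o(14)+l(11): 25 → z

axbpoz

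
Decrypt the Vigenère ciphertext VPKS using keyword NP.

IAXD

Repeat the key across the ciphertext: NPNP
V(21)−N(13): 8 → I
P(15)−P(15): 0 → A
K(10)−N(13): -3≡23 → X
S(18)−P(15): 3 → D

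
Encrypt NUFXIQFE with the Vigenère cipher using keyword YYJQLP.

Repeat the key across the message: YYJQLPYY
N(13)+Y(24): 37≡11 → L
U(20)+Y(24): 44≡18 → S
F(5)+J(9): 14 → O
X(23)+Q(16): 39≡13 → N
I(8)+L(11): 19 → T
Q(16)+P(15): 31≡5 → F
F(5)+Y(24): 29≡3 → D
E(4)+Y(24): 28≡2 → C

LSONTFDC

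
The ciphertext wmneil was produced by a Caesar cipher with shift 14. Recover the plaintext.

w(22): 22−14=8 → i
m(12): 12−14=-2≡24 → y
n(13): 13−14=-1≡25 → z
e(4): 4−14=-10≡16 → q
i(8): 8−14=-6≡20 → u
l(11): 11−14=-3≡23 → x

iyzqux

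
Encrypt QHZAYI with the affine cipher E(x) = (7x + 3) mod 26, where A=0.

Q(16): 7·16+3=115≡11 → L
H(7): 7·7+3=52≡0 → A
Z(25): 7·25+3=178≡22 → W
A(0): 7·0+3=3 → D
Y(24): 7·24+3=171≡15 → P
I(8): 7·8+3=59≡7 → H

LAWDPH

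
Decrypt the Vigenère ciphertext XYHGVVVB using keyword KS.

Repeat the key across the ciphertext: KSKSKSKS
X(23)−K(10): 13 → N
Y(24)−S(18): 6 → G
H(7)−K(10): -3≡23 → X
G(6)−S(18): -12≡14 → O
V(21)−K(10): 11 → L
V(21)−S(18): 3 → D
V(21)−K(10): 11 → L
B(1)−S(18): -17≡9 → J

NGXOLDLJ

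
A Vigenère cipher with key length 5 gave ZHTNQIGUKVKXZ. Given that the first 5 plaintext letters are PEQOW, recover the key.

Subtract each crib letter from the matching ciphertext letter (mod 26):
Z(25)−P(15)=10 → K
H(7)−E(4)=3 → D
T(19)−Q(16)=3 → D
N(13)−O(14)=-1≡25 → Z
Q(16)−W(22)=-6≡20 → U

KDDZU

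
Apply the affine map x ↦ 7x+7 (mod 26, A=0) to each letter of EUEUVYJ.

E(4): 7·4+7=35≡9 → J
U(20): 7·20+7=147≡17 → R
E(4): 7·4+7=35≡9 → J
U(20): 7·20+7=147≡17 → R
V(21): 7·21+7=154≡24 → Y
Y(24): 7·24+7=175≡19 → T
J(9): 7·9+7=70≡18 → S

JRJRYTS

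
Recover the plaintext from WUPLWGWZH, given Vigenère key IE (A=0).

Repeat the key across the ciphertext: IEIEIEIEI
W(22)−I(8): 14 → O
U(20)−E(4): 16 → Q
P(15)−I(8): 7 → H
L(11)−E(4): 7 → H
W(22)−I(8): 14 → O
G(6)−E(4): 2 → C
W(22)−I(8): 14 → O
Z(25)−E(4): 21 → V
H(7)−I(8): -1≡25 → Z

OQHHOCOVZ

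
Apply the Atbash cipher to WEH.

W(22) → D(3)
E(4) → V(21)
H(7) → S(18)

DVS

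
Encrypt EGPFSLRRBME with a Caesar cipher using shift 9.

E(4): 4+9=13 → N
G(6): 6+9=15 → P
P(15): 15+9=24 → Y
F(5): 5+9=14 → O
S(18): 18+9=27≡1 → B
L(11): 11+9=20 → U
R(17): 17+9=26≡0 → A
R(17): 17+9=26≡0 → A
B(1): 1+9=10 → K
M(12): 12+9=21 → V
E(4): 4+9=13 → N

NPYOBUAAKVN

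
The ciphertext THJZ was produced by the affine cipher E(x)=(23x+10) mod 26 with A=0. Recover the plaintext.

The inverse of 23 mod 26 is 17, since 23·17=391≡1. Apply D(y)=17·(y−10) mod 26:
T(19): 17·(19−10)=153≡23 → X
H(7): 17·(7−10)=-51≡1 → B
J(9): 17·(9−10)=-17≡9 → J
Z(25): 17·(25−10)=255≡21 → V

XBJV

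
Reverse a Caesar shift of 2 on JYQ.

J(9): 9−2=7 → H
Y(24): 24−2=22 → W
Q(16): 16−2=14 → O

HWO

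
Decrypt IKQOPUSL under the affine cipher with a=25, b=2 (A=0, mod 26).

USMONIKR

The inverse of 25 mod 26 is 25, since 25·25=625≡1. Apply D(y)=25·(y−2) mod 26:
I(8): 25·(8−2)=150≡20 → U
K(10): 25·(10−2)=200≡18 → S
Q(16): 25·(16−2)=350≡12 → M
O(14): 25·(14−2)=300≡14 → O
P(15): 25·(15−2)=325≡13 → N
U(20): 25·(20−2)=450≡8 → I
S(18): 25·(18−2)=400≡10 → K
L(11): 25·(11−2)=225≡17 → R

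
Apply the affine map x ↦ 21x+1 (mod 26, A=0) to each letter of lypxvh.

l(11): 21·11+1=232≡24 → y
y(24): 21·24+1=505≡11 → l
p(15): 21·15+1=316≡4 → e
x(23): 21·23+1=484≡16 → q
v(21): 21·21+1=442≡0 → a
h(7): 21·7+1=148≡18 → s

yleqas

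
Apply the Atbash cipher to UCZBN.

U(20) → F(5)
C(2) → X(23)
Z(25) → A(0)
B(1) → Y(24)
N(13) → M(12)

FXAYM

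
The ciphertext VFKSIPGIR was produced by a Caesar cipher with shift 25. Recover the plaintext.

WGLTJQHJS

V(21): 21−25=-4≡22 → W
F(5): 5−25=-20≡6 → G
K(10): 10−25=-15≡11 → L
S(18): 18−25=-7≡19 → T
I(8): 8−25=-17≡9 → J
P(15): 15−25=-10≡16 → Q
G(6): 6−25=-19≡7 → H
I(8): 8−25=-17≡9 → J
R(17): 17−25=-8≡18 → S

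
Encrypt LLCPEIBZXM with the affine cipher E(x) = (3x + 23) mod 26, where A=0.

EEDQJVAUOH

L(11): 3·11+23=56≡4 → E
L(11): 3·11+23=56≡4 → E
C(2): 3·2+23=29≡3 → D
P(15): 3·15+23=68≡16 → Q
E(4): 3·4+23=35≡9 → J
I(8): 3·8+23=47≡21 → V
B(1): 3·1+23=26≡0 → A
Z(25): 3·25+23=98≡20 → U
X(23): 3·23+23=92≡14 → O
M(12): 3·12+23=59≡7 → H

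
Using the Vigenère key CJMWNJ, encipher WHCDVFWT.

Repeat the key across the message: CJMWNJCJ
W(22)+C(2): 24 → Y
H(7)+J(9): 16 → Q
C(2)+M(12): 14 → O
D(3)+W(22): 25 → Z
V(21)+N(13): 34≡8 → I
F(5)+J(9): 14 → O
W(22)+C(2): 24 → Y
T(19)+J(9): 28≡2 → C

YQOZIOYC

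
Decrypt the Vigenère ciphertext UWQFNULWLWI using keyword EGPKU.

QQBVTQFHBCE

Repeat the key across the ciphertext: EGPKUEGPKUE
U(20)−E(4): 16 → Q
W(22)−G(6): 16 → Q
Q(16)−P(15): 1 → B
F(5)−K(10): -5≡21 → V
N(13)−U(20): -7≡19 → T
U(20)−E(4): 16 → Q
L(11)−G(6): 5 → F
W(22)−P(15): 7 → H
L(11)−K(10): 1 → B
W(22)−U(20): 2 → C
I(8)−E(4): 4 → E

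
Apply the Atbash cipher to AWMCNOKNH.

A(0) → Z(25)
W(22) → D(3)
M(12) → N(13)
C(2) → X(23)
N(13) → M(12)
O(14) → L(11)
K(10) → P(15)
N(13) → M(12)
H(7) → S(18)

ZDNXMLPMS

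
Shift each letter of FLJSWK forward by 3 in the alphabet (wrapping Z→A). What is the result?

IOMVZN

F(5): 5+3=8 → I
L(11): 11+3=14 → O
J(9): 9+3=12 → M
S(18): 18+3=21 → V
W(22): 22+3=25 → Z
K(10): 10+3=13 → N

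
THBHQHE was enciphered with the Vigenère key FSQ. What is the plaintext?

OPLCYRZ

Repeat the key across the ciphertext: FSQFSQF
T(19)−F(5): 14 → O
H(7)−S(18): -11≡15 → P
B(1)−Q(16): -15≡11 → L
H(7)−F(5): 2 → C
Q(16)−S(18): -2≡24 → Y
H(7)−Q(16): -9≡17 → R
E(4)−F(5): -1≡25 → Z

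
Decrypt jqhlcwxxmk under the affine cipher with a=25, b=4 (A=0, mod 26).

The inverse of 25 mod 26 is 25, since 25·25=625≡1. Apply D(y)=25·(y−4) mod 26:
j(9): 25·(9−4)=125≡21 → v
q(16): 25·(16−4)=300≡14 → o
h(7): 25·(7−4)=75≡23 → x
l(11): 25·(11−4)=175≡19 → t
c(2): 25·(2−4)=-50≡2 → c
w(22): 25·(22−4)=450≡8 → i
x(23): 25·(23−4)=475≡7 → h
x(23): 25·(23−4)=475≡7 → h
m(12): 25·(12−4)=200≡18 → s
k(10): 25·(10−4)=150≡20 → u

voxtcihhsu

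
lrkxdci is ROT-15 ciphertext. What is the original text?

l(11): 11−15=-4≡22 → w
r(17): 17−15=2 → c
k(10): 10−15=-5≡21 → v
x(23): 23−15=8 → i
d(3): 3−15=-12≡14 → o
c(2): 2−15=-13≡13 → n
i(8): 8−15=-7≡19 → t

wcviont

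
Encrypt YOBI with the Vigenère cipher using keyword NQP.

LEQV

Repeat the key across the message: NQPN
Y(24)+N(13): 37≡11 → L
O(14)+Q(16): 30≡4 → E
B(1)+P(15): 16 → Q
I(8)+N(13): 21 → V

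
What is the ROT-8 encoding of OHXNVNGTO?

O(14): 14+8=22 → W
H(7): 7+8=15 → P
X(23): 23+8=31≡5 → F
N(13): 13+8=21 → V
V(21): 21+8=29≡3 → D
N(13): 13+8=21 → V
G(6): 6+8=14 → O
T(19): 19+8=27≡1 → B
O(14): 14+8=22 → W

WPFVDVOBW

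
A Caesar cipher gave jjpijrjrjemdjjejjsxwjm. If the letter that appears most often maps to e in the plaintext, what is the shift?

The most frequent ciphertext letter is j (appears 10 times).
j is position 9; e is position 4.
Shift = 5.

5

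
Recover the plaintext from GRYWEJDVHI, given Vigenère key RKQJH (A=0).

Repeat the key across the ciphertext: RKQJHRKQJH
G(6)−R(17): -11≡15 → P
R(17)−K(10): 7 → H
Y(24)−Q(16): 8 → I
W(22)−J(9): 13 → N
E(4)−H(7): -3≡23 → X
J(9)−R(17): -8≡18 → S
D(3)−K(10): -7≡19 → T
V(21)−Q(16): 5 → F
H(7)−J(9): -2≡24 → Y
I(8)−H(7): 1 → B

PHINXSTFYB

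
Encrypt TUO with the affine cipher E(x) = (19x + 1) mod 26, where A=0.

T(19): 19·19+1=362≡24 → Y
U(20): 19·20+1=381≡17 → R
O(14): 19·14+1=267≡7 → H

YRH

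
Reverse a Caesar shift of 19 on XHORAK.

X(23): 23−19=4 → E
H(7): 7−19=-12≡14 → O
O(14): 14−19=-5≡21 → V
R(17): 17−19=-2≡24 → Y
A(0): 0−19=-19≡7 → H
K(10): 10−19=-9≡17 → R

EOVYHR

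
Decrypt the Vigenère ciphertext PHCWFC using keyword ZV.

QMDBGH

Repeat the key across the ciphertext: ZVZVZV
P(15)−Z(25): -10≡16 → Q
H(7)−V(21): -14≡12 → M
C(2)−Z(25): -23≡3 → D
W(22)−V(21): 1 → B
F(5)−Z(25): -20≡6 → G
C(2)−V(21): -19≡7 → H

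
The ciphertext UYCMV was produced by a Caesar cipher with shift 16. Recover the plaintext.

EIMWF

U(20): 20−16=4 → E
Y(24): 24−16=8 → I
C(2): 2−16=-14≡12 → M
M(12): 12−16=-4≡22 → W
V(21): 21−16=5 → F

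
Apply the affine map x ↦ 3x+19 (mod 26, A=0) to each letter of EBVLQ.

FWEAP

E(4): 3·4+19=31≡5 → F
B(1): 3·1+19=22 → W
V(21): 3·21+19=82≡4 → E
L(11): 3·11+19=52≡0 → A
Q(16): 3·16+19=67≡15 → P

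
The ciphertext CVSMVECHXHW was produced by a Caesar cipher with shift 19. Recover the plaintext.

C(2): 2−19=-17≡9 → J
V(21): 21−19=2 → C
S(18): 18−19=-1≡25 → Z
M(12): 12−19=-7≡19 → T
V(21): 21−19=2 → C
E(4): 4−19=-15≡11 → L
C(2): 2−19=-17≡9 → J
H(7): 7−19=-12≡14 → O
X(23): 23−19=4 → E
H(7): 7−19=-12≡14 → O
W(22): 22−19=3 → D

JCZTCLJOEOD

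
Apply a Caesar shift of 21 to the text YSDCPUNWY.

TNYXKPIRT

Y(24): 24+21=45≡19 → T
S(18): 18+21=39≡13 → N
D(3): 3+21=24 → Y
C(2): 2+21=23 → X
P(15): 15+21=36≡10 → K
U(20): 20+21=41≡15 → P
N(13): 13+21=34≡8 → I
W(22): 22+21=43≡17 → R
Y(24): 24+21=45≡19 → T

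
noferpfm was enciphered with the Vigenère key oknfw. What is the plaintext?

Repeat the key across the ciphertext: oknfwokn
n(13)−o(14): -1≡25 → z
o(14)−k(10): 4 → e
f(5)−n(13): -8≡18 → s
e(4)−f(5): -1≡25 → z
r(17)−w(22): -5≡21 → v
p(15)−o(14): 1 → b
f(5)−k(10): -5≡21 → v
m(12)−n(13): -1≡25 → z

zeszvbvz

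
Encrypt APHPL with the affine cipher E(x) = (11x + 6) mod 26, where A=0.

A(0): 11·0+6=6 → G
P(15): 11·15+6=171≡15 → P
H(7): 11·7+6=83≡5 → F
P(15): 11·15+6=171≡15 → P
L(11): 11·11+6=127≡23 → X

GPFPX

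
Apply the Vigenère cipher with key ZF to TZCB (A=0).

Repeat the key across the message: ZFZF
T(19)+Z(25): 44≡18 → S
Z(25)+F(5): 30≡4 → E
C(2)+Z(25): 27≡1 → B
B(1)+F(5): 6 → G

SEBG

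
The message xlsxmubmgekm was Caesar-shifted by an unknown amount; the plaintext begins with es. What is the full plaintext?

From the crib: x(23)−e(4)=19, so the shift is 19.
Subtract 19 from each ciphertext letter:
x(23): 23−19=4 → e
l(11): 11−19=-8≡18 → s
s(18): 18−19=-1≡25 → z
x(23): 23−19=4 → e
m(12): 12−19=-7≡19 → t
u(20): 20−19=1 → b
b(1): 1−19=-18≡8 → i
m(12): 12−19=-7≡19 → t
g(6): 6−19=-13≡13 → n
e(4): 4−19=-15≡11 → l
k(10): 10−19=-9≡17 → r
m(12): 12−19=-7≡19 → t

eszetbitnlrt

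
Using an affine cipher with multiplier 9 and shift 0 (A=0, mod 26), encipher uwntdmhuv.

u(20): 9·20+0=180≡24 → y
w(22): 9·22+0=198≡16 → q
n(13): 9·13+0=117≡13 → n
t(19): 9·19+0=171≡15 → p
d(3): 9·3+0=27≡1 → b
m(12): 9·12+0=108≡4 → e
h(7): 9·7+0=63≡11 → l
u(20): 9·20+0=180≡24 → y
v(21): 9·21+0=189≡7 → h

yqnpbelyh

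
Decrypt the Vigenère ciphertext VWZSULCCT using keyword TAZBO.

CWARGSCDS

Repeat the key across the ciphertext: TAZBOTAZB
V(21)−T(19): 2 → C
W(22)−A(0): 22 → W
Z(25)−Z(25): 0 → A
S(18)−B(1): 17 → R
U(20)−O(14): 6 → G
L(11)−T(19): -8≡18 → S
C(2)−A(0): 2 → C
C(2)−Z(25): -23≡3 → D
T(19)−B(1): 18 → S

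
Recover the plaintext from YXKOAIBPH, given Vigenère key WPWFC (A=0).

Repeat the key across the ciphertext: WPWFCWPWF
Y(24)−W(22): 2 → C
X(23)−P(15): 8 → I
K(10)−W(22): -12≡14 → O
O(14)−F(5): 9 → J
A(0)−C(2): -2≡24 → Y
I(8)−W(22): -14≡12 → M
B(1)−P(15): -14≡12 → M
P(15)−W(22): -7≡19 → T
H(7)−F(5): 2 → C

CIOJYMMTC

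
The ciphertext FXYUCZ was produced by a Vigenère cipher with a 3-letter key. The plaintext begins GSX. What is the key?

ZFB

Subtract each crib letter from the matching ciphertext letter (mod 26):
F(5)−G(6)=-1≡25 → Z
X(23)−S(18)=5 → F
Y(24)−X(23)=1 → B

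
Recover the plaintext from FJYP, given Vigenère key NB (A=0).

SILO

Repeat the key across the ciphertext: NBNB
F(5)−N(13): -8≡18 → S
J(9)−B(1): 8 → I
Y(24)−N(13): 11 → L
P(15)−B(1): 14 → O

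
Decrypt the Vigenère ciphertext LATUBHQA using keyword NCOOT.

Repeat the key across the ciphertext: NCOOTNCO
L(11)−N(13): -2≡24 → Y
A(0)−C(2): -2≡24 → Y
T(19)−O(14): 5 → F
U(20)−O(14): 6 → G
B(1)−T(19): -18≡8 → I
H(7)−N(13): -6≡20 → U
Q(16)−C(2): 14 → O
A(0)−O(14): -14≡12 → M

YYFGIUOM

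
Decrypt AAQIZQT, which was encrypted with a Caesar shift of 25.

A(0): 0−25=-25≡1 → B
A(0): 0−25=-25≡1 → B
Q(16): 16−25=-9≡17 → R
I(8): 8−25=-17≡9 → J
Z(25): 25−25=0 → A
Q(16): 16−25=-9≡17 → R
T(19): 19−25=-6≡20 → U

BBRJARU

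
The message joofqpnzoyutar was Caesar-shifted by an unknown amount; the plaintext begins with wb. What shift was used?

13

From the crib: j(9)−w(22)=-13≡13, so the shift is 13.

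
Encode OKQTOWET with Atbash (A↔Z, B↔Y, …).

O(14) → L(11)
K(10) → P(15)
Q(16) → J(9)
T(19) → G(6)
O(14) → L(11)
W(22) → D(3)
E(4) → V(21)
T(19) → G(6)

LPJGLDVG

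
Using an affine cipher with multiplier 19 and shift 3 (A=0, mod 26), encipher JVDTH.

J(9): 19·9+3=174≡18 → S
V(21): 19·21+3=402≡12 → M
D(3): 19·3+3=60≡8 → I
T(19): 19·19+3=364≡0 → A
H(7): 19·7+3=136≡6 → G

SMIAG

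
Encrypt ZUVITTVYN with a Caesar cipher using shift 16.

Z(25): 25+16=41≡15 → P
U(20): 20+16=36≡10 → K
V(21): 21+16=37≡11 → L
I(8): 8+16=24 → Y
T(19): 19+16=35≡9 → J
T(19): 19+16=35≡9 → J
V(21): 21+16=37≡11 → L
Y(24): 24+16=40≡14 → O
N(13): 13+16=29≡3 → D

PKLYJJLOD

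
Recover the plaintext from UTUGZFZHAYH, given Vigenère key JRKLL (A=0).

LCKVOWIXPNY

Repeat the key across the ciphertext: JRKLLJRKLLJ
U(20)−J(9): 11 → L
T(19)−R(17): 2 → C
U(20)−K(10): 10 → K
G(6)−L(11): -5≡21 → V
Z(25)−L(11): 14 → O
F(5)−J(9): -4≡22 → W
Z(25)−R(17): 8 → I
H(7)−K(10): -3≡23 → X
A(0)−L(11): -11≡15 → P
Y(24)−L(11): 13 → N
H(7)−J(9): -2≡24 → Y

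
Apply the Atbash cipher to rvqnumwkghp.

iejmfndptsk

r(17) → i(8)
v(21) → e(4)
q(16) → j(9)
n(13) → m(12)
u(20) → f(5)
m(12) → n(13)
w(22) → d(3)
k(10) → p(15)
g(6) → t(19)
h(7) → s(18)
p(15) → k(10)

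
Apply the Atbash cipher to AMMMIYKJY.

A(0) → Z(25)
M(12) → N(13)
M(12) → N(13)
M(12) → N(13)
I(8) → R(17)
Y(24) → B(1)
K(10) → P(15)
J(9) → Q(16)
Y(24) → B(1)

ZNNNRBPQB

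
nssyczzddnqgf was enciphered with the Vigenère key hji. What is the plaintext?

Repeat the key across the ciphertext: hjihjihjihjih
n(13)−h(7): 6 → g
s(18)−j(9): 9 → j
s(18)−i(8): 10 → k
y(24)−h(7): 17 → r
c(2)−j(9): -7≡19 → t
z(25)−i(8): 17 → r
z(25)−h(7): 18 → s
d(3)−j(9): -6≡20 → u
d(3)−i(8): -5≡21 → v
n(13)−h(7): 6 → g
q(16)−j(9): 7 → h
g(6)−i(8): -2≡24 → y
f(5)−h(7): -2≡24 → y

gjkrtrsuvghyy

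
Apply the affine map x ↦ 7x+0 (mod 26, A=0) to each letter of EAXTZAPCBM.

E(4): 7·4+0=28≡2 → C
A(0): 7·0+0=0 → A
X(23): 7·23+0=161≡5 → F
T(19): 7·19+0=133≡3 → D
Z(25): 7·25+0=175≡19 → T
A(0): 7·0+0=0 → A
P(15): 7·15+0=105≡1 → B
C(2): 7·2+0=14 → O
B(1): 7·1+0=7 → H
M(12): 7·12+0=84≡6 → G

CAFDTABOHG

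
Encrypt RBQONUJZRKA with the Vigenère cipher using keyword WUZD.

Repeat the key across the message: WUZDWUZDWUZ
R(17)+W(22): 39≡13 → N
B(1)+U(20): 21 → V
Q(16)+Z(25): 41≡15 → P
O(14)+D(3): 17 → R
N(13)+W(22): 35≡9 → J
U(20)+U(20): 40≡14 → O
J(9)+Z(25): 34≡8 → I
Z(25)+D(3): 28≡2 → C
R(17)+W(22): 39≡13 → N
K(10)+U(20): 30≡4 → E
A(0)+Z(25): 25 → Z

NVPRJOICNEZ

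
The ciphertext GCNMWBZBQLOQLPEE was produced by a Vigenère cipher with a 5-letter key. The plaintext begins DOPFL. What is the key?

DOYHL

Subtract each crib letter from the matching ciphertext letter (mod 26):
G(6)−D(3)=3 → D
C(2)−O(14)=-12≡14 → O
N(13)−P(15)=-2≡24 → Y
M(12)−F(5)=7 → H
W(22)−L(11)=11 → L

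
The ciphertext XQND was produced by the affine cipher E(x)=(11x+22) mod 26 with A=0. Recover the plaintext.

The inverse of 11 mod 26 is 19, since 11·19=209≡1. Apply D(y)=19·(y−22) mod 26:
X(23): 19·(23−22)=19 → T
Q(16): 19·(16−22)=-114≡16 → Q
N(13): 19·(13−22)=-171≡11 → L
D(3): 19·(3−22)=-361≡3 → D

TQLD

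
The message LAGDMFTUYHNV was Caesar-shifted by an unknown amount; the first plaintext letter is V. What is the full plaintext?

VKQNWPDEIRXF

From the crib: L(11)−V(21)=-10≡16, so the shift is 16.
Subtract 16 from each ciphertext letter:
L(11): 11−16=-5≡21 → V
A(0): 0−16=-16≡10 → K
G(6): 6−16=-10≡16 → Q
D(3): 3−16=-13≡13 → N
M(12): 12−16=-4≡22 → W
F(5): 5−16=-11≡15 → P
T(19): 19−16=3 → D
U(20): 20−16=4 → E
Y(24): 24−16=8 → I
H(7): 7−16=-9≡17 → R
N(13): 13−16=-3≡23 → X
V(21): 21−16=5 → F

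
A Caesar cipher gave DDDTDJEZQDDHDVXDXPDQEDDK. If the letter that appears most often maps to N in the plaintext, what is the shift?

The most frequent ciphertext letter is D (appears 11 times).
D is position 3; N is position 13.
Shift = -10≡16.

16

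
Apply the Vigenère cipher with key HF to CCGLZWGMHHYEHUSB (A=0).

JHNQGBNROMFJOZZG

Repeat the key across the message: HFHFHFHFHFHFHFHF
C(2)+H(7): 9 → J
C(2)+F(5): 7 → H
G(6)+H(7): 13 → N
L(11)+F(5): 16 → Q
Z(25)+H(7): 32≡6 → G
W(22)+F(5): 27≡1 → B
G(6)+H(7): 13 → N
M(12)+F(5): 17 → R
H(7)+H(7): 14 → O
H(7)+F(5): 12 → M
Y(24)+H(7): 31≡5 → F
E(4)+F(5): 9 → J
H(7)+H(7): 14 → O
U(20)+F(5): 25 → Z
S(18)+H(7): 25 → Z
B(1)+F(5): 6 → G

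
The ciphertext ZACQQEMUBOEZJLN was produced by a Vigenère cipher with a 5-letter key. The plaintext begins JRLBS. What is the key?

Subtract each crib letter from the matching ciphertext letter (mod 26):
Z(25)−J(9)=16 → Q
A(0)−R(17)=-17≡9 → J
C(2)−L(11)=-9≡17 → R
Q(16)−B(1)=15 → P
Q(16)−S(18)=-2≡24 → Y

QJRPY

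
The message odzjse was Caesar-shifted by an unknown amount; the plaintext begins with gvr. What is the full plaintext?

From the crib: o(14)−g(6)=8, so the shift is 8.
Subtract 8 from each ciphertext letter:
o(14): 14−8=6 → g
d(3): 3−8=-5≡21 → v
z(25): 25−8=17 → r
j(9): 9−8=1 → b
s(18): 18−8=10 → k
e(4): 4−8=-4≡22 → w

gvrbkw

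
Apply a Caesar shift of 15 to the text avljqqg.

pkayffv

a(0): 0+15=15 → p
v(21): 21+15=36≡10 → k
l(11): 11+15=26≡0 → a
j(9): 9+15=24 → y
q(16): 16+15=31≡5 → f
q(16): 16+15=31≡5 → f
g(6): 6+15=21 → v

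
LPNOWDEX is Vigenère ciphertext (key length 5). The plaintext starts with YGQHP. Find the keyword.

Subtract each crib letter from the matching ciphertext letter (mod 26):
L(11)−Y(24)=-13≡13 → N
P(15)−G(6)=9 → J
N(13)−Q(16)=-3≡23 → X
O(14)−H(7)=7 → H
W(22)−P(15)=7 → H

NJXHH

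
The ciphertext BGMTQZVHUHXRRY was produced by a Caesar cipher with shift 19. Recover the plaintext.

INTAXGCOBOEYYF

B(1): 1−19=-18≡8 → I
G(6): 6−19=-13≡13 → N
M(12): 12−19=-7≡19 → T
T(19): 19−19=0 → A
Q(16): 16−19=-3≡23 → X
Z(25): 25−19=6 → G
V(21): 21−19=2 → C
H(7): 7−19=-12≡14 → O
U(20): 20−19=1 → B
H(7): 7−19=-12≡14 → O
X(23): 23−19=4 → E
R(17): 17−19=-2≡24 → Y
R(17): 17−19=-2≡24 → Y
Y(24): 24−19=5 → F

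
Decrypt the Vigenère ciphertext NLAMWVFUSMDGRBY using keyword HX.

GOTPPYYXLPWJKER

Repeat the key across the ciphertext: HXHXHXHXHXHXHXH
N(13)−H(7): 6 → G
L(11)−X(23): -12≡14 → O
A(0)−H(7): -7≡19 → T
M(12)−X(23): -11≡15 → P
W(22)−H(7): 15 → P
V(21)−X(23): -2≡24 → Y
F(5)−H(7): -2≡24 → Y
U(20)−X(23): -3≡23 → X
S(18)−H(7): 11 → L
M(12)−X(23): -11≡15 → P
D(3)−H(7): -4≡22 → W
G(6)−X(23): -17≡9 → J
R(17)−H(7): 10 → K
B(1)−X(23): -22≡4 → E
Y(24)−H(7): 17 → R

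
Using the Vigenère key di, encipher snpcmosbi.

Repeat the key across the message: didididid
s(18)+d(3): 21 → v
n(13)+i(8): 21 → v
p(15)+d(3): 18 → s
c(2)+i(8): 10 → k
m(12)+d(3): 15 → p
o(14)+i(8): 22 → w
s(18)+d(3): 21 → v
b(1)+i(8): 9 → j
i(8)+d(3): 11 → l

vvskpwvjl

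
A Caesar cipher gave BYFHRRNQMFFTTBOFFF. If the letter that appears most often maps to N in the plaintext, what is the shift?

The most frequent ciphertext letter is F (appears 6 times).
F is position 5; N is position 13.
Shift = -8≡18.

18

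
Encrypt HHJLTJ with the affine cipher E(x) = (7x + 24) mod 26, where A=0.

H(7): 7·7+24=73≡21 → V
H(7): 7·7+24=73≡21 → V
J(9): 7·9+24=87≡9 → J
L(11): 7·11+24=101≡23 → X
T(19): 7·19+24=157≡1 → B
J(9): 7·9+24=87≡9 → J

VVJXBJ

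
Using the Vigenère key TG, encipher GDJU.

Repeat the key across the message: TGTG
G(6)+T(19): 25 → Z
D(3)+G(6): 9 → J
J(9)+T(19): 28≡2 → C
U(20)+G(6): 26≡0 → A

ZJCA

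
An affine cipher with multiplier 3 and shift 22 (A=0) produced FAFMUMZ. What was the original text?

DKDOIOB

The inverse of 3 mod 26 is 9, since 3·9=27≡1. Apply D(y)=9·(y−22) mod 26:
F(5): 9·(5−22)=-153≡3 → D
A(0): 9·(0−22)=-198≡10 → K
F(5): 9·(5−22)=-153≡3 → D
M(12): 9·(12−22)=-90≡14 → O
U(20): 9·(20−22)=-18≡8 → I
M(12): 9·(12−22)=-90≡14 → O
Z(25): 9·(25−22)=27≡1 → B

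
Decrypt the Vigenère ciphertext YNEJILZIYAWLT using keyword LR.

Repeat the key across the ciphertext: LRLRLRLRLRLRL
Y(24)−L(11): 13 → N
N(13)−R(17): -4≡22 → W
E(4)−L(11): -7≡19 → T
J(9)−R(17): -8≡18 → S
I(8)−L(11): -3≡23 → X
L(11)−R(17): -6≡20 → U
Z(25)−L(11): 14 → O
I(8)−R(17): -9≡17 → R
Y(24)−L(11): 13 → N
A(0)−R(17): -17≡9 → J
W(22)−L(11): 11 → L
L(11)−R(17): -6≡20 → U
T(19)−L(11): 8 → I

NWTSXUORNJLUI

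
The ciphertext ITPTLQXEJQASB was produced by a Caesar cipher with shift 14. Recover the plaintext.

I(8): 8−14=-6≡20 → U
T(19): 19−14=5 → F
P(15): 15−14=1 → B
T(19): 19−14=5 → F
L(11): 11−14=-3≡23 → X
Q(16): 16−14=2 → C
X(23): 23−14=9 → J
E(4): 4−14=-10≡16 → Q
J(9): 9−14=-5≡21 → V
Q(16): 16−14=2 → C
A(0): 0−14=-14≡12 → M
S(18): 18−14=4 → E
B(1): 1−14=-13≡13 → N

UFBFXCJQVCMEN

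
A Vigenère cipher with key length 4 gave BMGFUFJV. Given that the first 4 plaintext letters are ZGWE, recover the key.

Subtract each crib letter from the matching ciphertext letter (mod 26):
B(1)−Z(25)=-24≡2 → C
M(12)−G(6)=6 → G
G(6)−W(22)=-16≡10 → K
F(5)−E(4)=1 → B

CGKB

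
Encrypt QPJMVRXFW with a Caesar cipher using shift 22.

Q(16): 16+22=38≡12 → M
P(15): 15+22=37≡11 → L
J(9): 9+22=31≡5 → F
M(12): 12+22=34≡8 → I
V(21): 21+22=43≡17 → R
R(17): 17+22=39≡13 → N
X(23): 23+22=45≡19 → T
F(5): 5+22=27≡1 → B
W(22): 22+22=44≡18 → S

MLFIRNTBS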